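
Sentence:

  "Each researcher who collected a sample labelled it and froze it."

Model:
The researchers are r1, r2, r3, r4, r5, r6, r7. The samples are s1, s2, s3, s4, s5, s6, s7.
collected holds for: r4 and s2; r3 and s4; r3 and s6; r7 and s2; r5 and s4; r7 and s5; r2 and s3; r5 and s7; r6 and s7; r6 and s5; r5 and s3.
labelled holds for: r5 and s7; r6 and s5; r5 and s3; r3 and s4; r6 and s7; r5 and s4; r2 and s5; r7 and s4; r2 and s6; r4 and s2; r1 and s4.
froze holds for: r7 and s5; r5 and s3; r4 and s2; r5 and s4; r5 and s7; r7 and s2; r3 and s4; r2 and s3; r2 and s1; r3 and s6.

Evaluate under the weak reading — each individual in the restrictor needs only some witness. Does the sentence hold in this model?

"it" takes "a sample" as antecedent — a donkey pronoun bound across the clause boundary.
Weak reading: every researcher r with some collected-sample has at least one collected-sample s such that labelled(r,s) ∧ froze(r,s).
Per researcher: r2:✗  r3:✓  r4:✓  r5:✓  r6:✗  r7:✗
r2 has no witness among its collected-samples.

False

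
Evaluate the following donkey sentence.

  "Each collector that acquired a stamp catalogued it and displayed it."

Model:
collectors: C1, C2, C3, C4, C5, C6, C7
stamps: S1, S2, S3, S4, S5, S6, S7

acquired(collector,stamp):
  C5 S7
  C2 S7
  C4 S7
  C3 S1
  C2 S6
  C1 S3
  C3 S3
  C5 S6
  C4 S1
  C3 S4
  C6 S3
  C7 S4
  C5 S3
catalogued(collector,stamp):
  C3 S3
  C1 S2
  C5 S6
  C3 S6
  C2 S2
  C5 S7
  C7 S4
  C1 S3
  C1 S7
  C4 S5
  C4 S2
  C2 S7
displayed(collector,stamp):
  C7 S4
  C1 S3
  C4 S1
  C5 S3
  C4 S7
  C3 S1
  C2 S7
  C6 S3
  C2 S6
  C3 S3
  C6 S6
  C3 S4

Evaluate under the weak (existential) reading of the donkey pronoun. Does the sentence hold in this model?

"it" takes "a stamp" as antecedent — a donkey pronoun bound across the clause boundary.
Weak reading: every collector c with some acquired-stamp has at least one acquired-stamp s such that catalogued(c,s) ∧ displayed(c,s).
Per collector: C1:✓  C2:✓  C3:✓  C4:✗  C5:✗  C6:✗  C7:✓
C4 has no witness among its acquired-stamps.

False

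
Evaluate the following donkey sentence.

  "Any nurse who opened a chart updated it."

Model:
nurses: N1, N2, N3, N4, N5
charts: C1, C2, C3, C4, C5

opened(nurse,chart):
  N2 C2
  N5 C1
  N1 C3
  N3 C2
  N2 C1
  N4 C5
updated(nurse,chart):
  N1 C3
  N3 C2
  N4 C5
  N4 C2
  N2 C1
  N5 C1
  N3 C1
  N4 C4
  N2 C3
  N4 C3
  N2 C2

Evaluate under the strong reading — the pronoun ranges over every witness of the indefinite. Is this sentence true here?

"it" takes "a chart" as antecedent — a donkey pronoun bound across the clause boundary.
Strong reading: for every (n,c) with opened(n,c), updated(n,c).
Restrictor pairs: (N1,C3) ✓  (N2,C1) ✓  (N2,C2) ✓  (N3,C2) ✓  (N4,C5) ✓  (N5,C1) ✓
Every restrictor pair satisfies the scope.

True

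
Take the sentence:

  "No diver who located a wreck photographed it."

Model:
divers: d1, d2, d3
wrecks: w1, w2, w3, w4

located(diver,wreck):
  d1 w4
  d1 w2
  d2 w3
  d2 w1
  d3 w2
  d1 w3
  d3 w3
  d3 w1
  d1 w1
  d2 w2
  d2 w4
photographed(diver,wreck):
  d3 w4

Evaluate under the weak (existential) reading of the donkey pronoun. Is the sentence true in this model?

True

"it" takes "a wreck" as antecedent — a donkey pronoun bound across the clause boundary.
Truth condition: for no (d,w) with located(d,w) does photographed(d,w) hold.
Restrictor pairs — does the scope hold? (d1,w1):fails  (d1,w2):fails  (d1,w3):fails  (d1,w4):fails  (d2,w1):fails  (d2,w2):fails  (d2,w3):fails  (d2,w4):fails  (d3,w1):fails  (d3,w2):fails  (d3,w3):fails
Scope holds for no restrictor pair, so the sentence is true.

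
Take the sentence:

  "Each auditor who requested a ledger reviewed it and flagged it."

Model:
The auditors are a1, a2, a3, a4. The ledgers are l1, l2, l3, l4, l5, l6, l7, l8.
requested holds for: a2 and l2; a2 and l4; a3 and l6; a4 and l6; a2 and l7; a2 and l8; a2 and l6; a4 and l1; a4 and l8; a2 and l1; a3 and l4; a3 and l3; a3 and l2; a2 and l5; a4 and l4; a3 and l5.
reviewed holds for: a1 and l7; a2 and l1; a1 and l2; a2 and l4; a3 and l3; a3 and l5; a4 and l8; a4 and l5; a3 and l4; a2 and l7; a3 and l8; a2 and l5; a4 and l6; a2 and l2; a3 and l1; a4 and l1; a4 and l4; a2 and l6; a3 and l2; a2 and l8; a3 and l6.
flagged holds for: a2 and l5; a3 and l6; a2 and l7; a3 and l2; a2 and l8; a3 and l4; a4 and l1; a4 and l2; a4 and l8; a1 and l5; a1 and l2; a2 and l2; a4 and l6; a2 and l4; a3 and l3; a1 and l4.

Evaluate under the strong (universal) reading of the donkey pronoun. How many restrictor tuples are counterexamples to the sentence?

4

"it" takes "a ledger" as antecedent — a donkey pronoun bound across the clause boundary.
Strong reading: for every (a,l) with requested(a,l), reviewed(a,l) ∧ flagged(a,l).
Restrictor pairs: (a2,l1) ✗  (a2,l2) ✓  (a2,l4) ✓  (a2,l5) ✓  (a2,l6) ✗  (a2,l7) ✓  (a2,l8) ✓  (a3,l2) ✓  (a3,l3) ✓  (a3,l4) ✓  (a3,l5) ✗  (a3,l6) ✓  (a4,l1) ✓  (a4,l4) ✗  (a4,l6) ✓  (a4,l8) ✓
Counterexamples (restrictor pairs failing the scope): 4.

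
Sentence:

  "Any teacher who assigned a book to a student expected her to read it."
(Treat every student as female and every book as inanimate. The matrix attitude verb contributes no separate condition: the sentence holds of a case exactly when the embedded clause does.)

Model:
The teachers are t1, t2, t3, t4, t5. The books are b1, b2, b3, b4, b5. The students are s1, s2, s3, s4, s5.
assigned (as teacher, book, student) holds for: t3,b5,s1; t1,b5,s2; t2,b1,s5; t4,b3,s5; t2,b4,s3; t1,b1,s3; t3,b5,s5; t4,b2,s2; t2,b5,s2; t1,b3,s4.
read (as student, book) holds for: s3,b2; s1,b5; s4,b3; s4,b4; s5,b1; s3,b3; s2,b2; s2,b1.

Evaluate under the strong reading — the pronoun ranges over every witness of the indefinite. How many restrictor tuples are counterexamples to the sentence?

"her" takes "a student" as antecedent and "it" takes "a book"; both are donkey pronouns co-varying with the restrictor.
Strong reading: for every (t,b,s) with assigned(t,b,s), read(s,b).
Restrictor triples: (t1,b1,s3)→read(s3,b1) ✗  (t1,b3,s4)→read(s4,b3) ✓  (t1,b5,s2)→read(s2,b5) ✗  (t2,b1,s5)→read(s5,b1) ✓  (t2,b4,s3)→read(s3,b4) ✗  (t2,b5,s2)→read(s2,b5) ✗  (t3,b5,s1)→read(s1,b5) ✓  (t3,b5,s5)→read(s5,b5) ✗  (t4,b2,s2)→read(s2,b2) ✓  (t4,b3,s5)→read(s5,b3) ✗
Counterexamples (restrictor triples failing the scope): 6.

6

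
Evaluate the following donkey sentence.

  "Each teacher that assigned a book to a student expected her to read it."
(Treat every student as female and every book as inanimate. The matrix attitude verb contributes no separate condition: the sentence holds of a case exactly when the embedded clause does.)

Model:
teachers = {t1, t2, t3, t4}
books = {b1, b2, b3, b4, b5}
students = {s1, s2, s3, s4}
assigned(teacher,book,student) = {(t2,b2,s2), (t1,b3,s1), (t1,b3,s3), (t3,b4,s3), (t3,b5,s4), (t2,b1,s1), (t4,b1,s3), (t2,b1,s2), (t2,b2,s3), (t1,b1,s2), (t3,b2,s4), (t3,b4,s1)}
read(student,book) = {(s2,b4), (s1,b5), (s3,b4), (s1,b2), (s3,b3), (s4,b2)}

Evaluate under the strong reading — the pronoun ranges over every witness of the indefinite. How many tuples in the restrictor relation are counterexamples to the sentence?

9

"her" takes "a student" as antecedent and "it" takes "a book"; both are donkey pronouns co-varying with the restrictor.
Strong reading: for every (t,b,s) with assigned(t,b,s), read(s,b).
Restrictor triples: (t1,b1,s2)→read(s2,b1) ✗  (t1,b3,s1)→read(s1,b3) ✗  (t1,b3,s3)→read(s3,b3) ✓  (t2,b1,s1)→read(s1,b1) ✗  (t2,b1,s2)→read(s2,b1) ✗  (t2,b2,s2)→read(s2,b2) ✗  (t2,b2,s3)→read(s3,b2) ✗  (t3,b2,s4)→read(s4,b2) ✓  (t3,b4,s1)→read(s1,b4) ✗  (t3,b4,s3)→read(s3,b4) ✓  (t3,b5,s4)→read(s4,b5) ✗  (t4,b1,s3)→read(s3,b1) ✗
Counterexamples (restrictor triples failing the scope): 9.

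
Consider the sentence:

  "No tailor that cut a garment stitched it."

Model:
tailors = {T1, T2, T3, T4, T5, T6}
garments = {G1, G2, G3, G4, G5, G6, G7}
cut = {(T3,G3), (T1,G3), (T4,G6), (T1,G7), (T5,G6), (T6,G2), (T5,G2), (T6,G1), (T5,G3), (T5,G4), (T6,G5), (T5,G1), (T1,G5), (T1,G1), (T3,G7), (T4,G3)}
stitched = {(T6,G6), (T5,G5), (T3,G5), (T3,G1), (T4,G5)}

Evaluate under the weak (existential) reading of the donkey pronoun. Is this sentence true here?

"it" takes "a garment" as antecedent — a donkey pronoun bound across the clause boundary.
Truth condition: for no (t,g) with cut(t,g) does stitched(t,g) hold.
Restrictor pairs — does the scope hold? (T1,G1):fails  (T1,G3):fails  (T1,G5):fails  (T1,G7):fails  (T3,G3):fails  (T3,G7):fails  (T4,G3):fails  (T4,G6):fails  (T5,G1):fails  (T5,G2):fails  (T5,G3):fails  (T5,G4):fails  (T5,G6):fails  (T6,G1):fails  (T6,G2):fails  (T6,G5):fails
Scope holds for no restrictor pair, so the sentence is true.

True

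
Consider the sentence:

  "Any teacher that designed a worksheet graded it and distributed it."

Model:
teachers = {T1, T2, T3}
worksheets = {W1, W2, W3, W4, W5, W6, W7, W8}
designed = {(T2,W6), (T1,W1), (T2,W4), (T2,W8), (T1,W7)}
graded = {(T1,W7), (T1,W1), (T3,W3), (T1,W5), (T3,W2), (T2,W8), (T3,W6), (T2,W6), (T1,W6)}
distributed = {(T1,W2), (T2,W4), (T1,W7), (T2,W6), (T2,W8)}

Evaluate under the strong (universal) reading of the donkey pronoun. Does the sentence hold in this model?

"it" takes "a worksheet" as antecedent — a donkey pronoun bound across the clause boundary.
Strong reading: for every (t,w) with designed(t,w), graded(t,w) ∧ distributed(t,w).
Restrictor pairs: (T1,W1) ✗  (T1,W7) ✓  (T2,W4) ✗  (T2,W6) ✓  (T2,W8) ✓
Counterexample: (T1,W1) is in designed but fails the scope.

False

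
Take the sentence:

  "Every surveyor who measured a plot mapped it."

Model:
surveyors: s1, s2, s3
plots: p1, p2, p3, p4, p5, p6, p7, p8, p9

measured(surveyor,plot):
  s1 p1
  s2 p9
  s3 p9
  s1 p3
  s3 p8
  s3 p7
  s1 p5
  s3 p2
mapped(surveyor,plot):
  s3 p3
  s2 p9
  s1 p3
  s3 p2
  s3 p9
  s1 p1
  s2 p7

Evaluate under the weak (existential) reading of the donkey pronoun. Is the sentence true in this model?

"it" takes "a plot" as antecedent — a donkey pronoun bound across the clause boundary.
Weak reading: every surveyor s with some measured-plot has at least one measured-plot p such that mapped(s,p).
Per surveyor: s1:✓  s2:✓  s3:✓
Every surveyor in the restrictor has a witness.

True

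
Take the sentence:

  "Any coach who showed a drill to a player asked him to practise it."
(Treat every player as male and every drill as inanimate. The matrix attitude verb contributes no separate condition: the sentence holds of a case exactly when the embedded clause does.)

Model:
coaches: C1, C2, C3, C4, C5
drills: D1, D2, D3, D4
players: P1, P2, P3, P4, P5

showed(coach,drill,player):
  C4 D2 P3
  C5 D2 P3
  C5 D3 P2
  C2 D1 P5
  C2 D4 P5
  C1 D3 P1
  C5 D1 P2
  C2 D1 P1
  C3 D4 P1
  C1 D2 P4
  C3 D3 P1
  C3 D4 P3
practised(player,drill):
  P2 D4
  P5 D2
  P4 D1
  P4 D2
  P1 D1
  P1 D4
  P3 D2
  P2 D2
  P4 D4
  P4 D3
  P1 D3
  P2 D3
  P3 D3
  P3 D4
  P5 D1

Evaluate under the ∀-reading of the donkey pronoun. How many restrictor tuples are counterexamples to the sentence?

"him" takes "a player" as antecedent and "it" takes "a drill"; both are donkey pronouns co-varying with the restrictor.
Strong reading: for every (c,d,p) with showed(c,d,p), practised(p,d).
Restrictor triples: (C1,D2,P4)→practised(P4,D2) ✓  (C1,D3,P1)→practised(P1,D3) ✓  (C2,D1,P1)→practised(P1,D1) ✓  (C2,D1,P5)→practised(P5,D1) ✓  (C2,D4,P5)→practised(P5,D4) ✗  (C3,D3,P1)→practised(P1,D3) ✓  (C3,D4,P1)→practised(P1,D4) ✓  (C3,D4,P3)→practised(P3,D4) ✓  (C4,D2,P3)→practised(P3,D2) ✓  (C5,D1,P2)→practised(P2,D1) ✗  (C5,D2,P3)→practised(P3,D2) ✓  (C5,D3,P2)→practised(P2,D3) ✓
Counterexamples (restrictor triples failing the scope): 2.

2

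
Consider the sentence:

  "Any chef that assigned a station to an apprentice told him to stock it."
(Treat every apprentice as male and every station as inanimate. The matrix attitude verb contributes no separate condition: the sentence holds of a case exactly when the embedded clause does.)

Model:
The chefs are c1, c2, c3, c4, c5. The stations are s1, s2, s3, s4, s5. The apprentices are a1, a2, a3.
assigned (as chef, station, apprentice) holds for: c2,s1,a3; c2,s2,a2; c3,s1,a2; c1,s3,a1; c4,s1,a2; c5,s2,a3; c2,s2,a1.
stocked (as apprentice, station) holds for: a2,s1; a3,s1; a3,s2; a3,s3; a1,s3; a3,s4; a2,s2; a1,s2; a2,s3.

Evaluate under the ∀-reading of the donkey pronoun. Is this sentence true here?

"him" takes "an apprentice" as antecedent and "it" takes "a station"; both are donkey pronouns co-varying with the restrictor.
Strong reading: for every (c,s,a) with assigned(c,s,a), stocked(a,s).
Restrictor triples: (c1,s3,a1)→stocked(a1,s3) ✓  (c2,s1,a3)→stocked(a3,s1) ✓  (c2,s2,a1)→stocked(a1,s2) ✓  (c2,s2,a2)→stocked(a2,s2) ✓  (c3,s1,a2)→stocked(a2,s1) ✓  (c4,s1,a2)→stocked(a2,s1) ✓  (c5,s2,a3)→stocked(a3,s2) ✓
Every restrictor triple satisfies the scope.

True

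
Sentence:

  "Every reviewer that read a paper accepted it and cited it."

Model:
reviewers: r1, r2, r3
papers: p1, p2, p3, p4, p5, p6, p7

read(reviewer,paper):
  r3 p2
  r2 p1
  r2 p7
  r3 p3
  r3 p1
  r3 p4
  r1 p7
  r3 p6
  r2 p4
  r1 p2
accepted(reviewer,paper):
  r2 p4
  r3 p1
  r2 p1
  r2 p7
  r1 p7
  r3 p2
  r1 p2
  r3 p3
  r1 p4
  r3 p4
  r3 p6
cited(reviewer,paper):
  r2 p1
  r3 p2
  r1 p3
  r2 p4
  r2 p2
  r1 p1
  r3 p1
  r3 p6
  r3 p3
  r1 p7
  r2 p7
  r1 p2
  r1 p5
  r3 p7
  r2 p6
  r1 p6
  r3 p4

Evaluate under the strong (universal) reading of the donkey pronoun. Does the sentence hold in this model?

True

"it" takes "a paper" as antecedent — a donkey pronoun bound across the clause boundary.
Strong reading: for every (r,p) with read(r,p), accepted(r,p) ∧ cited(r,p).
Restrictor pairs: (r1,p2) ✓  (r1,p7) ✓  (r2,p1) ✓  (r2,p4) ✓  (r2,p7) ✓  (r3,p1) ✓  (r3,p2) ✓  (r3,p3) ✓  (r3,p4) ✓  (r3,p6) ✓
Every restrictor pair satisfies the scope.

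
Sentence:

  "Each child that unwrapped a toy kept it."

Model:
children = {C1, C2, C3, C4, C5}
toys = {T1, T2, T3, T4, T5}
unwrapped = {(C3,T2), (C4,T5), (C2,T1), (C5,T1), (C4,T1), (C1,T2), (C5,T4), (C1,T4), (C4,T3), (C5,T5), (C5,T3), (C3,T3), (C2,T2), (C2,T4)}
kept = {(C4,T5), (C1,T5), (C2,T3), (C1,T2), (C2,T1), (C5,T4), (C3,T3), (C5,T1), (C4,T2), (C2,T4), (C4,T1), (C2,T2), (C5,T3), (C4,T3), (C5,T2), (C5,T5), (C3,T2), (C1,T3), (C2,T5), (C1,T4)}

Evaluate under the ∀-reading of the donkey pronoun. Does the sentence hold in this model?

"it" takes "a toy" as antecedent — a donkey pronoun bound across the clause boundary.
Strong reading: for every (c,t) with unwrapped(c,t), kept(c,t).
Restrictor pairs: (C1,T2) ✓  (C1,T4) ✓  (C2,T1) ✓  (C2,T2) ✓  (C2,T4) ✓  (C3,T2) ✓  (C3,T3) ✓  (C4,T1) ✓  (C4,T3) ✓  (C4,T5) ✓  (C5,T1) ✓  (C5,T3) ✓  (C5,T4) ✓  (C5,T5) ✓
Every restrictor pair satisfies the scope.

True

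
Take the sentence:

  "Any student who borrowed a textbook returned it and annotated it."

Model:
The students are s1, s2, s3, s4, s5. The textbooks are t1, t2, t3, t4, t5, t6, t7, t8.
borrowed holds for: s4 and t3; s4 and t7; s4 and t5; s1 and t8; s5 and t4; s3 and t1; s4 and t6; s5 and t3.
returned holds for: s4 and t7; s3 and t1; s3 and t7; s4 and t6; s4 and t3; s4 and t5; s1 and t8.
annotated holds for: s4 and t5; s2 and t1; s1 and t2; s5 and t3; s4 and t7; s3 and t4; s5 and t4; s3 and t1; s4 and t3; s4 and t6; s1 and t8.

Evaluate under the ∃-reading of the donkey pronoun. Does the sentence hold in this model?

"it" takes "a textbook" as antecedent — a donkey pronoun bound across the clause boundary.
Weak reading: every student s with some borrowed-textbook has at least one borrowed-textbook t such that returned(s,t) ∧ annotated(s,t).
Per student: s1:✓  s3:✓  s4:✓  s5:✗
s5 has no witness among its borrowed-textbooks.

False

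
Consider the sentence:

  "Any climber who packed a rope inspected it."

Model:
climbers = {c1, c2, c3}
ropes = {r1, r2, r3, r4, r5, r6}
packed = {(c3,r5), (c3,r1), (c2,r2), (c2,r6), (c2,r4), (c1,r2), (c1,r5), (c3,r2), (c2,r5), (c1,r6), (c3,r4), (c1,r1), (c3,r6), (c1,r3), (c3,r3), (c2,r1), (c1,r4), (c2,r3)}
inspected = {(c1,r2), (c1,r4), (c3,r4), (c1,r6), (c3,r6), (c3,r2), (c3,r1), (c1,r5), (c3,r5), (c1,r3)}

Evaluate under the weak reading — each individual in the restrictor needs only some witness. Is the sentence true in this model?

"it" takes "a rope" as antecedent — a donkey pronoun bound across the clause boundary.
Weak reading: every climber c with some packed-rope has at least one packed-rope r such that inspected(c,r).
Per climber: c1:✓  c2:✗  c3:✓
c2 has no witness among its packed-ropes.

False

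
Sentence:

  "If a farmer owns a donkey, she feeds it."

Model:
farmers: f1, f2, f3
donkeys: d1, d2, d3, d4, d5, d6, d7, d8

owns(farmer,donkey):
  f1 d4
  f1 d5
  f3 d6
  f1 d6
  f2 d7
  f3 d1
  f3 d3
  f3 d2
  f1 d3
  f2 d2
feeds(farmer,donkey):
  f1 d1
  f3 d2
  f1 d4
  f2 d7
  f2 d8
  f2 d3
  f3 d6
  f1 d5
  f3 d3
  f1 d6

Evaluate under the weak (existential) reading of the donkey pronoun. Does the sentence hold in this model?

True

"it" takes "a donkey" as antecedent — a donkey pronoun bound across the clause boundary.
Weak reading: every farmer f with some owns-donkey has at least one owns-donkey d such that feeds(f,d).
Per farmer: f1:✓  f2:✓  f3:✓
Every farmer in the restrictor has a witness.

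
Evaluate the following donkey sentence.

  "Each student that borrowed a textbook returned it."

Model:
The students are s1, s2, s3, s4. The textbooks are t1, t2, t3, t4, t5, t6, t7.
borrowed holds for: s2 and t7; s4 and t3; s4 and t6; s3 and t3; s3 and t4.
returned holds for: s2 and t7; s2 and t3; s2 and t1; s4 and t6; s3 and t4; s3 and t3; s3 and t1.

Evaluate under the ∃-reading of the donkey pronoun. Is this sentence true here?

True

"it" takes "a textbook" as antecedent — a donkey pronoun bound across the clause boundary.
Weak reading: every student s with some borrowed-textbook has at least one borrowed-textbook t such that returned(s,t).
Per student: s2:✓  s3:✓  s4:✓
Every student in the restrictor has a witness.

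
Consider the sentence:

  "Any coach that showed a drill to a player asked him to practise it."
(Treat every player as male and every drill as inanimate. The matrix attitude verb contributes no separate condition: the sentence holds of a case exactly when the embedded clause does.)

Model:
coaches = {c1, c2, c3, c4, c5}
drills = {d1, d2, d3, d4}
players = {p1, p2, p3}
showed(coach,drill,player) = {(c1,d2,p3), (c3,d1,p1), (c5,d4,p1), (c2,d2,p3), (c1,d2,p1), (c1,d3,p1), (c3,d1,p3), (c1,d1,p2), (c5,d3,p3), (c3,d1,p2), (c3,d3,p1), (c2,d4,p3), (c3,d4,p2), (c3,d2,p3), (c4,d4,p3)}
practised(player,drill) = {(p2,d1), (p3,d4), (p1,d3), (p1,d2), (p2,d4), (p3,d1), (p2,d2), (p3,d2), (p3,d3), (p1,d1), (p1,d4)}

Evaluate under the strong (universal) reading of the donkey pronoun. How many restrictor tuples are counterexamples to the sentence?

0

"him" takes "a player" as antecedent and "it" takes "a drill"; both are donkey pronouns co-varying with the restrictor.
Strong reading: for every (c,d,p) with showed(c,d,p), practised(p,d).
Restrictor triples: (c1,d1,p2)→practised(p2,d1) ✓  (c1,d2,p1)→practised(p1,d2) ✓  (c1,d2,p3)→practised(p3,d2) ✓  (c1,d3,p1)→practised(p1,d3) ✓  (c2,d2,p3)→practised(p3,d2) ✓  (c2,d4,p3)→practised(p3,d4) ✓  (c3,d1,p1)→practised(p1,d1) ✓  (c3,d1,p2)→practised(p2,d1) ✓  (c3,d1,p3)→practised(p3,d1) ✓  (c3,d2,p3)→practised(p3,d2) ✓  (c3,d3,p1)→practised(p1,d3) ✓  (c3,d4,p2)→practised(p2,d4) ✓  (c4,d4,p3)→practised(p3,d4) ✓  (c5,d3,p3)→practised(p3,d3) ✓  (c5,d4,p1)→practised(p1,d4) ✓
Counterexamples (restrictor triples failing the scope): 0.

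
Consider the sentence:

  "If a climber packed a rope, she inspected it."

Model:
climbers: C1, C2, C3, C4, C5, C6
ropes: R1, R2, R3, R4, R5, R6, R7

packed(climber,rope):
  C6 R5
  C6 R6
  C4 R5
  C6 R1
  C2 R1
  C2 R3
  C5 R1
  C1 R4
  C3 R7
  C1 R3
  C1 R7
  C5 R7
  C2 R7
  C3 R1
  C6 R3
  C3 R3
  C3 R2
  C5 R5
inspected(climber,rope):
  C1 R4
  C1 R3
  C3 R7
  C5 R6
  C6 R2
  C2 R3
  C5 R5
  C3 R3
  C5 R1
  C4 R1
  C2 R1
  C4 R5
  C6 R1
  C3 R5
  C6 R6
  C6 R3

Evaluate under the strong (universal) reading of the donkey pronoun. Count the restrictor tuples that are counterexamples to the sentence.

6

"it" takes "a rope" as antecedent — a donkey pronoun bound across the clause boundary.
Strong reading: for every (c,r) with packed(c,r), inspected(c,r).
Restrictor pairs: (C1,R3) ✓  (C1,R4) ✓  (C1,R7) ✗  (C2,R1) ✓  (C2,R3) ✓  (C2,R7) ✗  (C3,R1) ✗  (C3,R2) ✗  (C3,R3) ✓  (C3,R7) ✓  (C4,R5) ✓  (C5,R1) ✓  (C5,R5) ✓  (C5,R7) ✗  (C6,R1) ✓  (C6,R3) ✓  (C6,R5) ✗  (C6,R6) ✓
Counterexamples (restrictor pairs failing the scope): 6.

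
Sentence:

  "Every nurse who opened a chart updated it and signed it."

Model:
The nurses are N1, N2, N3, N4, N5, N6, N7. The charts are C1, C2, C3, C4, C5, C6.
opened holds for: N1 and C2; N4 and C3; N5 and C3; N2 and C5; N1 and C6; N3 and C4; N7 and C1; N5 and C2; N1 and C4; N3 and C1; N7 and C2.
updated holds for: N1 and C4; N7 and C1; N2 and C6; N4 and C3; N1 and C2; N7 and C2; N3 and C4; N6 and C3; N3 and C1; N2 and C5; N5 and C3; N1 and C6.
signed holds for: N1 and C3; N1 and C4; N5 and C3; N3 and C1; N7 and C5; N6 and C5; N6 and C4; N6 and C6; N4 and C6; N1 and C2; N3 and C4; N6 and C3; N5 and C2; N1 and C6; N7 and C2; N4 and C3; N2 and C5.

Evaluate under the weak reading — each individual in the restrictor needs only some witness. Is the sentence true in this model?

"it" takes "a chart" as antecedent — a donkey pronoun bound across the clause boundary.
Weak reading: every nurse n with some opened-chart has at least one opened-chart c such that updated(n,c) ∧ signed(n,c).
Per nurse: N1:✓  N2:✓  N3:✓  N4:✓  N5:✓  N7:✓
Every nurse in the restrictor has a witness.

True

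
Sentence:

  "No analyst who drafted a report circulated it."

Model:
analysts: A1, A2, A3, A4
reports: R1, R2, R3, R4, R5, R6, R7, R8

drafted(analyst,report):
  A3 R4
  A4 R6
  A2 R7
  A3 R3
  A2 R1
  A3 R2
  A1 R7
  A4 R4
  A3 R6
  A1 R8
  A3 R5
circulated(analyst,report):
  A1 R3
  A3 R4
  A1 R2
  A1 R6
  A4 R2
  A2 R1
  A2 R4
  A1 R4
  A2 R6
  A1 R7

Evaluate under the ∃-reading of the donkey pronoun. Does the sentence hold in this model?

False

"it" takes "a report" as antecedent — a donkey pronoun bound across the clause boundary.
Truth condition: for no (a,r) with drafted(a,r) does circulated(a,r) hold.
Restrictor pairs — does the scope hold? (A1,R7):holds  (A1,R8):fails  (A2,R1):holds  (A2,R7):fails  (A3,R2):fails  (A3,R3):fails  (A3,R4):holds  (A3,R5):fails  (A3,R6):fails  (A4,R4):fails  (A4,R6):fails
Scope holds for 3 pair(s), so the sentence is false.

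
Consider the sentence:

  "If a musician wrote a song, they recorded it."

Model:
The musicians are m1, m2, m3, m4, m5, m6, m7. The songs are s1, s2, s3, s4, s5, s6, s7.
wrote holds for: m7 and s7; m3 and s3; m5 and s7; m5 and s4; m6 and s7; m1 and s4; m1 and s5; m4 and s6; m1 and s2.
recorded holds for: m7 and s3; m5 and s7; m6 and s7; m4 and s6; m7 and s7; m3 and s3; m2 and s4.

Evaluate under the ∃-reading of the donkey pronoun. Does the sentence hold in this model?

"it" takes "a song" as antecedent — a donkey pronoun bound across the clause boundary.
Weak reading: every musician m with some wrote-song has at least one wrote-song s such that recorded(m,s).
Per musician: m1:✗  m3:✓  m4:✓  m5:✓  m6:✓  m7:✓
m1 has no witness among its wrote-songs.

False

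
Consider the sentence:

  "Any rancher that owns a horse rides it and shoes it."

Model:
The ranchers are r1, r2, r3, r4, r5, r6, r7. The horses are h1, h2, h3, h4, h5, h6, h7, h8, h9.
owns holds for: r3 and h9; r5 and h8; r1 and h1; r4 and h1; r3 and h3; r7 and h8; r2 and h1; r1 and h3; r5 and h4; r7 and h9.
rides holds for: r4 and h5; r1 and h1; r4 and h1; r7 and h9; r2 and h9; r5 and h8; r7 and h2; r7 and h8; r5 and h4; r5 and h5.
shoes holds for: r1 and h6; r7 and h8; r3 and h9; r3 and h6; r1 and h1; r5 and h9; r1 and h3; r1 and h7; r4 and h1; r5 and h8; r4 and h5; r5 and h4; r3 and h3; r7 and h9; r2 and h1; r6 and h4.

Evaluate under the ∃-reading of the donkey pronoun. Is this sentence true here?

False

"it" takes "a horse" as antecedent — a donkey pronoun bound across the clause boundary.
Weak reading: every rancher r with some owns-horse has at least one owns-horse h such that rides(r,h) ∧ shoes(r,h).
Per rancher: r1:✓  r2:✗  r3:✗  r4:✓  r5:✓  r7:✓
r2 has no witness among its owns-horses.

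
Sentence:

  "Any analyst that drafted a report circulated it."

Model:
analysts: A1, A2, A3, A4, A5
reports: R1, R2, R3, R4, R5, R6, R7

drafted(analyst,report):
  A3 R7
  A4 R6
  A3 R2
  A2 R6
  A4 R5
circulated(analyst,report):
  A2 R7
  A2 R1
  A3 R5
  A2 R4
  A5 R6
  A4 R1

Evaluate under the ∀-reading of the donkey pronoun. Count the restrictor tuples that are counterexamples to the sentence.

5

"it" takes "a report" as antecedent — a donkey pronoun bound across the clause boundary.
Strong reading: for every (a,r) with drafted(a,r), circulated(a,r).
Restrictor pairs: (A2,R6) ✗  (A3,R2) ✗  (A3,R7) ✗  (A4,R5) ✗  (A4,R6) ✗
Counterexamples (restrictor pairs failing the scope): 5.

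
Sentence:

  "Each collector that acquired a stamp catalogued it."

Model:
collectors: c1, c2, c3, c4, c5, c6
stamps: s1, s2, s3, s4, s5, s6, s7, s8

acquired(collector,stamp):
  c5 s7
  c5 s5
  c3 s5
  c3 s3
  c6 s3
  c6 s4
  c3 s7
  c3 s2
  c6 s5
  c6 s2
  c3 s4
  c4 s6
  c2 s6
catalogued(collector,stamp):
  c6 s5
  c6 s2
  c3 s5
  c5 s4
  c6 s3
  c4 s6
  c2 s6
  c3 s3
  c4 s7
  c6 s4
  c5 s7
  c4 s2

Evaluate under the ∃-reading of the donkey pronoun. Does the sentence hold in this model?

"it" takes "a stamp" as antecedent — a donkey pronoun bound across the clause boundary.
Weak reading: every collector c with some acquired-stamp has at least one acquired-stamp s such that catalogued(c,s).
Per collector: c2:✓  c3:✓  c4:✓  c5:✓  c6:✓
Every collector in the restrictor has a witness.

True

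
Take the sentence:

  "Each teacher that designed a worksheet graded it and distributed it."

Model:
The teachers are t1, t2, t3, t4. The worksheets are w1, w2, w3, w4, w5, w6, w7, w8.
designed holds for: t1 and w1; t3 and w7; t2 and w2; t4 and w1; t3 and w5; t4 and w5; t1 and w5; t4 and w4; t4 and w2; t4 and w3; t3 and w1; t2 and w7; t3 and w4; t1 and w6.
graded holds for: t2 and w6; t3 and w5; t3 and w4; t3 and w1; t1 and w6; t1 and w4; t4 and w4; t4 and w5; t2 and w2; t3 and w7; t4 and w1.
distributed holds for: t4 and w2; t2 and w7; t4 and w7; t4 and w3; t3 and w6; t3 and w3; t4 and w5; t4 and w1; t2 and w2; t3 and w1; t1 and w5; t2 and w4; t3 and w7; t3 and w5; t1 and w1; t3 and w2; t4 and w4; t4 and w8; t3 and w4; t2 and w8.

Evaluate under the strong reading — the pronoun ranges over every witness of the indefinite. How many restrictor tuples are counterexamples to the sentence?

"it" takes "a worksheet" as antecedent — a donkey pronoun bound across the clause boundary.
Strong reading: for every (t,w) with designed(t,w), graded(t,w) ∧ distributed(t,w).
Restrictor pairs: (t1,w1) ✗  (t1,w5) ✗  (t1,w6) ✗  (t2,w2) ✓  (t2,w7) ✗  (t3,w1) ✓  (t3,w4) ✓  (t3,w5) ✓  (t3,w7) ✓  (t4,w1) ✓  (t4,w2) ✗  (t4,w3) ✗  (t4,w4) ✓  (t4,w5) ✓
Counterexamples (restrictor pairs failing the scope): 6.

6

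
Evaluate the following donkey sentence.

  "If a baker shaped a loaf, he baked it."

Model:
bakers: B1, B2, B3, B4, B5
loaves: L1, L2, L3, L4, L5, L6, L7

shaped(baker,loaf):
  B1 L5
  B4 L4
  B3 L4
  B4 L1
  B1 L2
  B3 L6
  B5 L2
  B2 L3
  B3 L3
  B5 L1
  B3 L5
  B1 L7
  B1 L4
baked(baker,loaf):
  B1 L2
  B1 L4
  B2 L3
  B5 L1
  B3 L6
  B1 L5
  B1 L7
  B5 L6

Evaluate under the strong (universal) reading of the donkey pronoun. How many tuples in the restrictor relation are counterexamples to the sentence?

"it" takes "a loaf" as antecedent — a donkey pronoun bound across the clause boundary.
Strong reading: for every (b,l) with shaped(b,l), baked(b,l).
Restrictor pairs: (B1,L2) ✓  (B1,L4) ✓  (B1,L5) ✓  (B1,L7) ✓  (B2,L3) ✓  (B3,L3) ✗  (B3,L4) ✗  (B3,L5) ✗  (B3,L6) ✓  (B4,L1) ✗  (B4,L4) ✗  (B5,L1) ✓  (B5,L2) ✗
Counterexamples (restrictor pairs failing the scope): 6.

6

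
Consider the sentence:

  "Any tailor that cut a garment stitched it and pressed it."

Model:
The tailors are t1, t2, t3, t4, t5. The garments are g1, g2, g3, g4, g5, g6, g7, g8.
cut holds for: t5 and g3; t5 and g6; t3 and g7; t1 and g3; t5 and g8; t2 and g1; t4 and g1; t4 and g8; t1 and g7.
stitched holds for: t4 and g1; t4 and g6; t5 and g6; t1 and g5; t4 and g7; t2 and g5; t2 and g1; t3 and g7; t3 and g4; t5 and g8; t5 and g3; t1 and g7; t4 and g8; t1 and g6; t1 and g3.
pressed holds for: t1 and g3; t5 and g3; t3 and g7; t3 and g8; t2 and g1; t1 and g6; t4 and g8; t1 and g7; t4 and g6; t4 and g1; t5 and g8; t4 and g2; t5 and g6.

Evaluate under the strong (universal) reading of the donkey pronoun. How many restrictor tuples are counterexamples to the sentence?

0

"it" takes "a garment" as antecedent — a donkey pronoun bound across the clause boundary.
Strong reading: for every (t,g) with cut(t,g), stitched(t,g) ∧ pressed(t,g).
Restrictor pairs: (t1,g3) ✓  (t1,g7) ✓  (t2,g1) ✓  (t3,g7) ✓  (t4,g1) ✓  (t4,g8) ✓  (t5,g3) ✓  (t5,g6) ✓  (t5,g8) ✓
Counterexamples (restrictor pairs failing the scope): 0.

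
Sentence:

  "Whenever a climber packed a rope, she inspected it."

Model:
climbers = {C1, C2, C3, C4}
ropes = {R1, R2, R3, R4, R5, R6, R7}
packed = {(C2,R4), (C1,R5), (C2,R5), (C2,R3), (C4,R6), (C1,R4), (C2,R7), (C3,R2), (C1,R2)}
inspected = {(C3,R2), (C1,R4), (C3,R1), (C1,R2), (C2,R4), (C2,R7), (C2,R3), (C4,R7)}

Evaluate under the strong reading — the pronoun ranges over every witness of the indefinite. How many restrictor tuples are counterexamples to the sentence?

"it" takes "a rope" as antecedent — a donkey pronoun bound across the clause boundary.
Strong reading: for every (c,r) with packed(c,r), inspected(c,r).
Restrictor pairs: (C1,R2) ✓  (C1,R4) ✓  (C1,R5) ✗  (C2,R3) ✓  (C2,R4) ✓  (C2,R5) ✗  (C2,R7) ✓  (C3,R2) ✓  (C4,R6) ✗
Counterexamples (restrictor pairs failing the scope): 3.

3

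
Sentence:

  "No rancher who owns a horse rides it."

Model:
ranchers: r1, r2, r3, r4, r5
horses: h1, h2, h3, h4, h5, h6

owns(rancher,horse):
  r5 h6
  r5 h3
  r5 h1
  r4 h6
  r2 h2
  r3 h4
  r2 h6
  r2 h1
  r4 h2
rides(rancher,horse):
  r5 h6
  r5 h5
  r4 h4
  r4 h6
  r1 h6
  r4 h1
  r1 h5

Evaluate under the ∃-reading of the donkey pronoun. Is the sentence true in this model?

False

"it" takes "a horse" as antecedent — a donkey pronoun bound across the clause boundary.
Truth condition: for no (r,h) with owns(r,h) does rides(r,h) hold.
Restrictor pairs — does the scope hold? (r2,h1):fails  (r2,h2):fails  (r2,h6):fails  (r3,h4):fails  (r4,h2):fails  (r4,h6):holds  (r5,h1):fails  (r5,h3):fails  (r5,h6):holds
Scope holds for 2 pair(s), so the sentence is false.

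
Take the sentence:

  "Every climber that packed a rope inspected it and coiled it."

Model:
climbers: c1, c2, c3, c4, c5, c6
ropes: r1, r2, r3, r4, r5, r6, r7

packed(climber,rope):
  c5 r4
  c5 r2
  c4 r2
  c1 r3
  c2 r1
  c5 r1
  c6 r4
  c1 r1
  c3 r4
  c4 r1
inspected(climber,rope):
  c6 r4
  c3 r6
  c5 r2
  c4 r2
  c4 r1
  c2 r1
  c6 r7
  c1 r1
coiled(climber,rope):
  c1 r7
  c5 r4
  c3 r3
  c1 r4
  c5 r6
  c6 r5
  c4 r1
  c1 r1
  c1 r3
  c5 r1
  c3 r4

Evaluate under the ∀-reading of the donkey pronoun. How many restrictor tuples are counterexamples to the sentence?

8

"it" takes "a rope" as antecedent — a donkey pronoun bound across the clause boundary.
Strong reading: for every (c,r) with packed(c,r), inspected(c,r) ∧ coiled(c,r).
Restrictor pairs: (c1,r1) ✓  (c1,r3) ✗  (c2,r1) ✗  (c3,r4) ✗  (c4,r1) ✓  (c4,r2) ✗  (c5,r1) ✗  (c5,r2) ✗  (c5,r4) ✗  (c6,r4) ✗
Counterexamples (restrictor pairs failing the scope): 8.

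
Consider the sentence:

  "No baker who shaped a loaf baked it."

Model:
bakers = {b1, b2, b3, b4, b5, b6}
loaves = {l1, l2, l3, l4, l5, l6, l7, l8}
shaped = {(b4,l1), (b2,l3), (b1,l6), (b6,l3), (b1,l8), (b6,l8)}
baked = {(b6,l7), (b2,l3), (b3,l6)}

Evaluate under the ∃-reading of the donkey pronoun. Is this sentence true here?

"it" takes "a loaf" as antecedent — a donkey pronoun bound across the clause boundary.
Truth condition: for no (b,l) with shaped(b,l) does baked(b,l) hold.
Restrictor pairs — does the scope hold? (b1,l6):fails  (b1,l8):fails  (b2,l3):holds  (b4,l1):fails  (b6,l3):fails  (b6,l8):fails
Scope holds for 1 pair(s), so the sentence is false.

False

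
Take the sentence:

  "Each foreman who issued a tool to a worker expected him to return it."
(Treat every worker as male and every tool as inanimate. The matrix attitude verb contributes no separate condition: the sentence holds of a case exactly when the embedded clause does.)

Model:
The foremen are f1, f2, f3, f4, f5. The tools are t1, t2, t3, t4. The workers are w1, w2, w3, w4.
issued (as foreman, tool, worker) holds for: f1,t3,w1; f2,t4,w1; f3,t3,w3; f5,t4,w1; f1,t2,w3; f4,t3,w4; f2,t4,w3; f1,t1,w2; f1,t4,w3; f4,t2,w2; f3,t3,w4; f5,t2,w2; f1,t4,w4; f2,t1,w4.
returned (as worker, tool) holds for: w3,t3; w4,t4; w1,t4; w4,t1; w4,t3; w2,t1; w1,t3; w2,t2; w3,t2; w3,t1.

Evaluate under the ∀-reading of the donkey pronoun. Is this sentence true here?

False

"him" takes "a worker" as antecedent and "it" takes "a tool"; both are donkey pronouns co-varying with the restrictor.
Strong reading: for every (f,t,w) with issued(f,t,w), returned(w,t).
Restrictor triples: (f1,t1,w2)→returned(w2,t1) ✓  (f1,t2,w3)→returned(w3,t2) ✓  (f1,t3,w1)→returned(w1,t3) ✓  (f1,t4,w3)→returned(w3,t4) ✗  (f1,t4,w4)→returned(w4,t4) ✓  (f2,t1,w4)→returned(w4,t1) ✓  (f2,t4,w1)→returned(w1,t4) ✓  (f2,t4,w3)→returned(w3,t4) ✗  (f3,t3,w3)→returned(w3,t3) ✓  (f3,t3,w4)→returned(w4,t3) ✓  (f4,t2,w2)→returned(w2,t2) ✓  (f4,t3,w4)→returned(w4,t3) ✓  (f5,t2,w2)→returned(w2,t2) ✓  (f5,t4,w1)→returned(w1,t4) ✓
Counterexample: (f1,t4,w3) — returned(w3,t4) does not hold.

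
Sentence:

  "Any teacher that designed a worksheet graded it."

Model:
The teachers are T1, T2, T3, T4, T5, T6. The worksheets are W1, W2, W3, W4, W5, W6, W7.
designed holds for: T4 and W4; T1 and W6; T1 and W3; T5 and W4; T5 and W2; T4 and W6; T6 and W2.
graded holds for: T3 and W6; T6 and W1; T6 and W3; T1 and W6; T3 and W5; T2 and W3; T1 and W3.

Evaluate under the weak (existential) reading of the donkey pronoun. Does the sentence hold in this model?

False

"it" takes "a worksheet" as antecedent — a donkey pronoun bound across the clause boundary.
Weak reading: every teacher t with some designed-worksheet has at least one designed-worksheet w such that graded(t,w).
Per teacher: T1:✓  T4:✗  T5:✗  T6:✗
T4 has no witness among its designed-worksheets.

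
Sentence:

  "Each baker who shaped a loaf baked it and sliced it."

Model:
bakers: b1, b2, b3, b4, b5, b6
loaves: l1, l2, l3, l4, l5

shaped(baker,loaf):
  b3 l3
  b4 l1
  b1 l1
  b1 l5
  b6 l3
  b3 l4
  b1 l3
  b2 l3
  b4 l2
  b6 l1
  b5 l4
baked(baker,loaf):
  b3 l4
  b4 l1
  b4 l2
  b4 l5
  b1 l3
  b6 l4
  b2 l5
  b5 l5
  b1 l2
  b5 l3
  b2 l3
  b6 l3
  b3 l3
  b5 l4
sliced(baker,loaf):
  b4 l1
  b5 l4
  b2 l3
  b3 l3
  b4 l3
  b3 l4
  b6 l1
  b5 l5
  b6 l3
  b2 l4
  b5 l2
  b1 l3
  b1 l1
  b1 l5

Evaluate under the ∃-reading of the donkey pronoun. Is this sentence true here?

True

"it" takes "a loaf" as antecedent — a donkey pronoun bound across the clause boundary.
Weak reading: every baker b with some shaped-loaf has at least one shaped-loaf l such that baked(b,l) ∧ sliced(b,l).
Per baker: b1:✓  b2:✓  b3:✓  b4:✓  b5:✓  b6:✓
Every baker in the restrictor has a witness.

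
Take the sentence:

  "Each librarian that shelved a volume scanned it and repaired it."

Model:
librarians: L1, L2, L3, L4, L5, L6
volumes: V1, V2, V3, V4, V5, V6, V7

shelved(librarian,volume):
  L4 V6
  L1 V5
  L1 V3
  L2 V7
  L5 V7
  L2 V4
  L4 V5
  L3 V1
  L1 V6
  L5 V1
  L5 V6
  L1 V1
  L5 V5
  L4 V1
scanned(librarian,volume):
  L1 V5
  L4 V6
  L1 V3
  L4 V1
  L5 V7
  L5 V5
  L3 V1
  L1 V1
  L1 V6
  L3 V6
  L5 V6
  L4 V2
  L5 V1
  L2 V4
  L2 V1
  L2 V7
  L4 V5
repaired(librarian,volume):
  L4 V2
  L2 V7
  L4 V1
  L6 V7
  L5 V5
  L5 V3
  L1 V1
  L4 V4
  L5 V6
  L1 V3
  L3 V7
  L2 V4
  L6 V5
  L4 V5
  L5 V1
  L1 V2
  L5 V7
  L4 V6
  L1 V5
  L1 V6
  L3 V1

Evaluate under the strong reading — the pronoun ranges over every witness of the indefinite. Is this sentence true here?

True

"it" takes "a volume" as antecedent — a donkey pronoun bound across the clause boundary.
Strong reading: for every (l,v) with shelved(l,v), scanned(l,v) ∧ repaired(l,v).
Restrictor pairs: (L1,V1) ✓  (L1,V3) ✓  (L1,V5) ✓  (L1,V6) ✓  (L2,V4) ✓  (L2,V7) ✓  (L3,V1) ✓  (L4,V1) ✓  (L4,V5) ✓  (L4,V6) ✓  (L5,V1) ✓  (L5,V5) ✓  (L5,V6) ✓  (L5,V7) ✓
Every restrictor pair satisfies the scope.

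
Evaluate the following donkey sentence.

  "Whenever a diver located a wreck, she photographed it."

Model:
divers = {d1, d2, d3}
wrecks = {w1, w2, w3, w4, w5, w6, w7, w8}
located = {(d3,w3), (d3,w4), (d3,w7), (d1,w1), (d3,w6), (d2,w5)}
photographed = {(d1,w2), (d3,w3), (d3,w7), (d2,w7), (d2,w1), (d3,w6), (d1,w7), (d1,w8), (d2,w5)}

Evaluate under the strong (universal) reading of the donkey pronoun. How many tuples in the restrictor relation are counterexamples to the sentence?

"it" takes "a wreck" as antecedent — a donkey pronoun bound across the clause boundary.
Strong reading: for every (d,w) with located(d,w), photographed(d,w).
Restrictor pairs: (d1,w1) ✗  (d2,w5) ✓  (d3,w3) ✓  (d3,w4) ✗  (d3,w6) ✓  (d3,w7) ✓
Counterexamples (restrictor pairs failing the scope): 2.

2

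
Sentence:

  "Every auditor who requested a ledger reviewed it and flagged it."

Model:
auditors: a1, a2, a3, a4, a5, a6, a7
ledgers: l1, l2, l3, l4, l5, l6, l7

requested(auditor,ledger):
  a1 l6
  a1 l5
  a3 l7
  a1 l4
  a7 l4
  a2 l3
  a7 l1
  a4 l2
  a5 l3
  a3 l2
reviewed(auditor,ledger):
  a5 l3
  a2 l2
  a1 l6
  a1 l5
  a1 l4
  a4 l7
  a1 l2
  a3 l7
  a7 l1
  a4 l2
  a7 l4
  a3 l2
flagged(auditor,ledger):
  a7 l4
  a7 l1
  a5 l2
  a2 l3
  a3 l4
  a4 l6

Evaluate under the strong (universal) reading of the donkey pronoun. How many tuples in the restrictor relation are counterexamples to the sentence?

8

"it" takes "a ledger" as antecedent — a donkey pronoun bound across the clause boundary.
Strong reading: for every (a,l) with requested(a,l), reviewed(a,l) ∧ flagged(a,l).
Restrictor pairs: (a1,l4) ✗  (a1,l5) ✗  (a1,l6) ✗  (a2,l3) ✗  (a3,l2) ✗  (a3,l7) ✗  (a4,l2) ✗  (a5,l3) ✗  (a7,l1) ✓  (a7,l4) ✓
Counterexamples (restrictor pairs failing the scope): 8.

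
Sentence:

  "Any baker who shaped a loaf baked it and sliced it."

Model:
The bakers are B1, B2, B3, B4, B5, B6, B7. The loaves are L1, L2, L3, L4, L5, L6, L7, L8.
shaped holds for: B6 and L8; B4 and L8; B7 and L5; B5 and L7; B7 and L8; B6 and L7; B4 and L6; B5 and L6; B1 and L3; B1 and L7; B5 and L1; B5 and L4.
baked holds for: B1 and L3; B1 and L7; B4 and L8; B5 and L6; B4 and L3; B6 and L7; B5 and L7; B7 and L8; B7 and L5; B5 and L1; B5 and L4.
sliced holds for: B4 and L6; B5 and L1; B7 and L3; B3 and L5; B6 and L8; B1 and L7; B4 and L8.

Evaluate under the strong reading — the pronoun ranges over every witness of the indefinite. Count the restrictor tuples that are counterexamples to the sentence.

9

"it" takes "a loaf" as antecedent — a donkey pronoun bound across the clause boundary.
Strong reading: for every (b,l) with shaped(b,l), baked(b,l) ∧ sliced(b,l).
Restrictor pairs: (B1,L3) ✗  (B1,L7) ✓  (B4,L6) ✗  (B4,L8) ✓  (B5,L1) ✓  (B5,L4) ✗  (B5,L6) ✗  (B5,L7) ✗  (B6,L7) ✗  (B6,L8) ✗  (B7,L5) ✗  (B7,L8) ✗
Counterexamples (restrictor pairs failing the scope): 9.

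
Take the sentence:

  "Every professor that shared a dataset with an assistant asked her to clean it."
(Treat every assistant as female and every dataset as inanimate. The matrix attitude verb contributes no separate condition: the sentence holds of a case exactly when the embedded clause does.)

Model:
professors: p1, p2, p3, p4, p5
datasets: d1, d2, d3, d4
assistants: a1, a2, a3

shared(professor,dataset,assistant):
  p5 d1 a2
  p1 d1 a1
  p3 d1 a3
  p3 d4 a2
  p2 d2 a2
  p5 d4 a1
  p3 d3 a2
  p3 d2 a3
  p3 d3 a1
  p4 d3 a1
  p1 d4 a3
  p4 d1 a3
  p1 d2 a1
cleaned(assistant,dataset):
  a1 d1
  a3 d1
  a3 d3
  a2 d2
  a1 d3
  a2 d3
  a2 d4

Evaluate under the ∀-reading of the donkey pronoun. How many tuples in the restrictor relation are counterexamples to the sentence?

"her" takes "an assistant" as antecedent and "it" takes "a dataset"; both are donkey pronouns co-varying with the restrictor.
Strong reading: for every (p,d,a) with shared(p,d,a), cleaned(a,d).
Restrictor triples: (p1,d1,a1)→cleaned(a1,d1) ✓  (p1,d2,a1)→cleaned(a1,d2) ✗  (p1,d4,a3)→cleaned(a3,d4) ✗  (p2,d2,a2)→cleaned(a2,d2) ✓  (p3,d1,a3)→cleaned(a3,d1) ✓  (p3,d2,a3)→cleaned(a3,d2) ✗  (p3,d3,a1)→cleaned(a1,d3) ✓  (p3,d3,a2)→cleaned(a2,d3) ✓  (p3,d4,a2)→cleaned(a2,d4) ✓  (p4,d1,a3)→cleaned(a3,d1) ✓  (p4,d3,a1)→cleaned(a1,d3) ✓  (p5,d1,a2)→cleaned(a2,d1) ✗  (p5,d4,a1)→cleaned(a1,d4) ✗
Counterexamples (restrictor triples failing the scope): 5.

5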